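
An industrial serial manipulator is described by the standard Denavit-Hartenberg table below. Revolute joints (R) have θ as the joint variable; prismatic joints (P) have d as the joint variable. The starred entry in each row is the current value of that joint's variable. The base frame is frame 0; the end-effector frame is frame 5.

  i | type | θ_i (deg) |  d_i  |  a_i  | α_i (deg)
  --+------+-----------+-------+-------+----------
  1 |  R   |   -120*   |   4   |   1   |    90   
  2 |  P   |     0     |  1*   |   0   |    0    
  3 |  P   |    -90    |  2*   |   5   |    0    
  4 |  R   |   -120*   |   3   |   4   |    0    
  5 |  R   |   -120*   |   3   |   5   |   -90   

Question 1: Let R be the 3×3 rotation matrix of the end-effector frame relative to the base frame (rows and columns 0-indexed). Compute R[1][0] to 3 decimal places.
-0.750

End-effector x-axis (col 0 of R) = (-0.4330,-0.7500,0.5000)
R[1][0] = -0.7500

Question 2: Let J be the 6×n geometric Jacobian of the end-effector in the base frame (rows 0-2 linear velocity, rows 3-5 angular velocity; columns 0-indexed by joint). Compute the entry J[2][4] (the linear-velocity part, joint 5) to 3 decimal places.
axis z_4 = (-0.8660,0.5000,0.0000); lever o_n−o_4 = (-4.7631,-2.2500,2.5000)
cross product → J_v[:, 4] = (1.2500,2.1651,4.3301)
J_ω[:, 4] = z_4
entry J[2][4] = 4.3301

4.330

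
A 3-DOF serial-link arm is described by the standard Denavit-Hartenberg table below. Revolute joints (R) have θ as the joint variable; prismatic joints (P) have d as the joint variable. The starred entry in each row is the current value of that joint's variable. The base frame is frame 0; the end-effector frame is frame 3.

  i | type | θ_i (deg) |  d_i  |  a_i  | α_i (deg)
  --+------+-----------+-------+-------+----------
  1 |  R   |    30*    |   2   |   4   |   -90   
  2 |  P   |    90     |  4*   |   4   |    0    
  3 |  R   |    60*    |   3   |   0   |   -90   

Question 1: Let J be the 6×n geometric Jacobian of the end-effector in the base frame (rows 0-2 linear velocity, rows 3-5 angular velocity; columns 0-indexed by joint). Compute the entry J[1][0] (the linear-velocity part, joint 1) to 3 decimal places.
-0.036

axis z_0 = ẑ; lever o_n−o_0 = (-0.0359,8.0622,-2.0000)
cross product → J_v[:, 0] = (-8.0622,-0.0359,0.0000)
J_ω[:, 0] = z_0
entry J[1][0] = -0.0359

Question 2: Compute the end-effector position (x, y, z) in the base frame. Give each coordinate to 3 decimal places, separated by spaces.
after link 1: o_1 = (3.4641, 2.0000, 2.0000)
after link 2: o_2 = (1.4641, 5.4641, -2.0000)
after link 3: o_3 = (-0.0359, 8.0622, -2.0000)

-0.036 8.062 -2.000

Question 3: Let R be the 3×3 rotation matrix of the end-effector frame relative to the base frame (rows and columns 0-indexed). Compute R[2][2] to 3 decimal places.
End-effector z-axis (col 2 of R) = (-0.4330,-0.2500,0.8660)
R[2][2] = 0.8660

0.866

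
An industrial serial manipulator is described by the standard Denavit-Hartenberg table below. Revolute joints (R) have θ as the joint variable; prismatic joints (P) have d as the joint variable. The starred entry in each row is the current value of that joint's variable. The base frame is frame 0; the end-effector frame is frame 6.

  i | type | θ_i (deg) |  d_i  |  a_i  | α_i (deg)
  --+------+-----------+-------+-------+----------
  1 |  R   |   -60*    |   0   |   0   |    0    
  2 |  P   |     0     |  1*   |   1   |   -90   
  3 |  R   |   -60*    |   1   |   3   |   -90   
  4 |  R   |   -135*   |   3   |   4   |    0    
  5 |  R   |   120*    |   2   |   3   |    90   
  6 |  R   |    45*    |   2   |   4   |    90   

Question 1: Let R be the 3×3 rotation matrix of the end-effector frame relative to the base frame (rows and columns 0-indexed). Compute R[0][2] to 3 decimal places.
0.023

End-effector z-axis (col 2 of R) = (0.0231,0.3261,0.9451)
R[0][2] = 0.0231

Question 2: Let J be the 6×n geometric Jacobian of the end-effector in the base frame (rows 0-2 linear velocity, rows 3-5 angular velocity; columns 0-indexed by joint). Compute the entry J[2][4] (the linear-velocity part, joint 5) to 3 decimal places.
2.979

axis z_4 = (0.4330,-0.7500,-0.5000); lever o_n−o_4 = (6.3483,-4.1148,2.0131)
cross product → J_v[:, 4] = (-3.5672,-4.0458,2.9794)
J_ω[:, 4] = z_4
entry J[2][4] = 2.9794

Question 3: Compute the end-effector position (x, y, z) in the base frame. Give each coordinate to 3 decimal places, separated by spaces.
11.506 -5.391 1.662

after link 1: o_1 = (0.0000, 0.0000, 0.0000)
after link 2: o_2 = (0.5000, -0.8660, 1.0000)
after link 3: o_3 = (2.1160, -1.6651, 3.5981)
after link 4: o_4 = (5.1574, -1.2761, -0.3514)
after link 5: o_5 = (7.4203, -3.6427, 1.1581)
after link 6: o_6 = (11.5057, -5.3909, 1.6617)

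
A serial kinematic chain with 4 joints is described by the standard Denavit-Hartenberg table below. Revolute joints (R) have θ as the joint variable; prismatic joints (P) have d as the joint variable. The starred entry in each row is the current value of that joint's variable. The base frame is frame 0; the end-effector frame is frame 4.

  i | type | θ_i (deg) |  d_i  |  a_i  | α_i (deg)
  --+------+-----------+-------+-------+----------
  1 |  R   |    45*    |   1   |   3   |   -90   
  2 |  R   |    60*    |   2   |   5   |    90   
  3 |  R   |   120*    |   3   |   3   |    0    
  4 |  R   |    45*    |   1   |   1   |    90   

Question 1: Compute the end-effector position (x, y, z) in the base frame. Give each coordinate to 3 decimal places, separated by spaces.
after link 1: o_1 = (2.1213, 2.1213, 1.0000)
after link 2: o_2 = (2.4749, 5.3033, -3.3301)
after link 3: o_3 = (1.9445, 8.4472, -0.5311)
after link 4: o_4 = (2.0324, 8.9011, 0.8054)

2.032 8.901 0.805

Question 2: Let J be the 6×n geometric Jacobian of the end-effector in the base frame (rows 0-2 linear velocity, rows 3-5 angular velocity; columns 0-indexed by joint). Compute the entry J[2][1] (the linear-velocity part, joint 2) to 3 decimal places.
axis z_1 = (-0.7071,0.7071,0.0000); lever o_n−o_1 = (-0.0889,6.7798,-0.1946)
cross product → J_v[:, 1] = (-0.1376,-0.1376,-4.7311)
J_ω[:, 1] = z_1
entry J[2][1] = -4.7311

-4.731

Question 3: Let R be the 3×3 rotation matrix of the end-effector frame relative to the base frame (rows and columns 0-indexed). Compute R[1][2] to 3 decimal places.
End-effector z-axis (col 2 of R) = (-0.5915,0.7745,-0.2241)
R[1][2] = 0.7745

0.775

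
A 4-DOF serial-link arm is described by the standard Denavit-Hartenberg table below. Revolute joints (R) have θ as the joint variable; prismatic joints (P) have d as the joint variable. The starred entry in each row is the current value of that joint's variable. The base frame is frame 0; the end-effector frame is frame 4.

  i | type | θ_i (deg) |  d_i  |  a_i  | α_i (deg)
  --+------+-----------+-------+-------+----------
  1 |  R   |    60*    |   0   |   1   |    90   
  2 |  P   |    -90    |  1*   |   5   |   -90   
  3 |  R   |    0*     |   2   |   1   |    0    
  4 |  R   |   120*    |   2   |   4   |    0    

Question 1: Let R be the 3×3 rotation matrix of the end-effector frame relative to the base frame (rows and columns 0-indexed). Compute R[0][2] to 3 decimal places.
0.500

End-effector z-axis (col 2 of R) = (0.5000,0.8660,0.0000)
R[0][2] = 0.5000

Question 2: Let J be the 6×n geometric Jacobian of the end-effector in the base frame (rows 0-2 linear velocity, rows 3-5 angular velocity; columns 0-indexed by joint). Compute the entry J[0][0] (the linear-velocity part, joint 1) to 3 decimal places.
axis z_0 = ẑ; lever o_n−o_0 = (0.3660,5.5622,-4.0000)
cross product → J_v[:, 0] = (-5.5622,0.3660,0.0000)
J_ω[:, 0] = z_0
entry J[0][0] = -5.5622

-5.562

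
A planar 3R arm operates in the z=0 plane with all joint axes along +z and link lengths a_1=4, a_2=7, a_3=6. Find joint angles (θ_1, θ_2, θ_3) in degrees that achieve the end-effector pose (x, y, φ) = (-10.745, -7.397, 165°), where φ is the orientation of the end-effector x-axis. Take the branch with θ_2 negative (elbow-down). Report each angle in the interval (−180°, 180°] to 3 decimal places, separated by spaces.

wrist centre = target − a_3·(cos φ, sin φ) = (-4.9494, -8.9499)
cos θ_2 = (104.5980−4²−7²)/(2·4·7) = 0.7071; θ_2 = -45.0000° (elbow-down)
β = atan2(-8.9499,-4.9494) = -118.9433°; ψ = atan2(-4.9497,8.9497) = -28.9452°
θ_1 = β − ψ = -89.9981°
θ_3 = φ − θ_1 − θ_2 = -60.0019° (wrapped to (-180°,180°])

-89.998 -45.000 -60.002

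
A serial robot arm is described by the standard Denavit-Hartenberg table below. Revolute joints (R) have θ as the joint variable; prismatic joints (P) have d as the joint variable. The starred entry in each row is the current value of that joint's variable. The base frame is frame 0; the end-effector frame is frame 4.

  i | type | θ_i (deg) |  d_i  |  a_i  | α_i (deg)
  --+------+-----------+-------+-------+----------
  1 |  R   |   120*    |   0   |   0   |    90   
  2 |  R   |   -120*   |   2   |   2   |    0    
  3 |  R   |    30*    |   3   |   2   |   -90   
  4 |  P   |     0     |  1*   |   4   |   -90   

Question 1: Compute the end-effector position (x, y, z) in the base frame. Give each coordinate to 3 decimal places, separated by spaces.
after link 1: o_1 = (0.0000, 0.0000, 0.0000)
after link 2: o_2 = (2.2321, 0.1340, -1.7321)
after link 3: o_3 = (4.8301, 1.6340, -3.7321)
after link 4: o_4 = (4.3301, 2.5000, -7.7321)

4.330 2.500 -7.732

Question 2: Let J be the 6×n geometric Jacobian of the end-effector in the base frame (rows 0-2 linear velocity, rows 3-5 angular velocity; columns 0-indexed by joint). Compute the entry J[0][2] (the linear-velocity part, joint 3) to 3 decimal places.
axis z_2 = (0.8660,0.5000,0.0000); lever o_n−o_2 = (2.0981,2.3660,-6.0000)
cross product → J_v[:, 2] = (-3.0000,5.1962,1.0000)
J_ω[:, 2] = z_2
entry J[0][2] = -3.0000

-3.000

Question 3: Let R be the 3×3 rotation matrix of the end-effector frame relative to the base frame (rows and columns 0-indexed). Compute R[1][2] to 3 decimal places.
-0.500

End-effector z-axis (col 2 of R) = (-0.8660,-0.5000,-0.0000)
R[1][2] = -0.5000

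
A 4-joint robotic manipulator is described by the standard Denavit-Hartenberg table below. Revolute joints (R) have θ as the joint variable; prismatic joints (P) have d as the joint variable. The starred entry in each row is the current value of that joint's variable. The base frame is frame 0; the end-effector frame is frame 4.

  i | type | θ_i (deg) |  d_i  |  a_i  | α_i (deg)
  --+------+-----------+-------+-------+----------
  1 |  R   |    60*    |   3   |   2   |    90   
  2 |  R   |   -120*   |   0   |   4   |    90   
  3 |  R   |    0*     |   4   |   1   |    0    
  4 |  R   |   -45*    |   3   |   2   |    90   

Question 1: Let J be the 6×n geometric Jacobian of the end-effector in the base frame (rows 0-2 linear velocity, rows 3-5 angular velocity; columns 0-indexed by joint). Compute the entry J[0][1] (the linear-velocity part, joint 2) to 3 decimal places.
1.027

axis z_1 = (0.8660,-0.5000,0.0000); lever o_n−o_1 = (-5.8594,-7.3203,-2.0549)
cross product → J_v[:, 1] = (1.0274,1.7796,-9.2693)
J_ω[:, 1] = z_1
entry J[0][1] = 1.0274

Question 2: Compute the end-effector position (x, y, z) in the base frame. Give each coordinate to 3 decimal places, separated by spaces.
after link 1: o_1 = (1.0000, 1.7321, 3.0000)
after link 2: o_2 = (0.0000, 0.0000, -0.4641)
after link 3: o_3 = (-1.9821, -3.4330, 0.6699)
after link 4: o_4 = (-4.8594, -5.5883, 0.9451)

-4.859 -5.588 0.945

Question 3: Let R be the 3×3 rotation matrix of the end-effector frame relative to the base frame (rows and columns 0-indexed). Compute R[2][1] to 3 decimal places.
0.500

End-effector y-axis (col 1 of R) = (-0.4330,-0.7500,0.5000)
R[2][1] = 0.5000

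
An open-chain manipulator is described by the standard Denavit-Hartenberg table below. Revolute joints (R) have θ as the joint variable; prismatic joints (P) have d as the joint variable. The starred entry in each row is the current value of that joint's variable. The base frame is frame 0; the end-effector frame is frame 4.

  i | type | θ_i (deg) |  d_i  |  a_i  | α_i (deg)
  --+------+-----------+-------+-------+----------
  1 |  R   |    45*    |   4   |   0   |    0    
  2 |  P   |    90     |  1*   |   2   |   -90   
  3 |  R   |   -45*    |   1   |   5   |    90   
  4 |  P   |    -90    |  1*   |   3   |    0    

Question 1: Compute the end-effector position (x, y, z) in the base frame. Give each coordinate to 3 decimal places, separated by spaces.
after link 1: o_1 = (0.0000, 0.0000, 4.0000)
after link 2: o_2 = (-1.4142, 1.4142, 5.0000)
after link 3: o_3 = (-4.6213, 3.2071, 8.5355)
after link 4: o_4 = (-2.0000, 4.8284, 9.2426)

-2.000 4.828 9.243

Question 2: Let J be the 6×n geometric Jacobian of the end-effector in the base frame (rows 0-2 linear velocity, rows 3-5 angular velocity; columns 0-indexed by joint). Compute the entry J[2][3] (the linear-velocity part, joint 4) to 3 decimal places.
0.707

prismatic axis z_3 = (0.5000,-0.5000,0.7071)
J_v[:, 3] = z_3; J_ω[:, 3] = (0,0,0)
entry J[2][3] = 0.7071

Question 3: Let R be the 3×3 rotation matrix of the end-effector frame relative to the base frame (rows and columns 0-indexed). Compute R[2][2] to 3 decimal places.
0.707

End-effector z-axis (col 2 of R) = (0.5000,-0.5000,0.7071)
R[2][2] = 0.7071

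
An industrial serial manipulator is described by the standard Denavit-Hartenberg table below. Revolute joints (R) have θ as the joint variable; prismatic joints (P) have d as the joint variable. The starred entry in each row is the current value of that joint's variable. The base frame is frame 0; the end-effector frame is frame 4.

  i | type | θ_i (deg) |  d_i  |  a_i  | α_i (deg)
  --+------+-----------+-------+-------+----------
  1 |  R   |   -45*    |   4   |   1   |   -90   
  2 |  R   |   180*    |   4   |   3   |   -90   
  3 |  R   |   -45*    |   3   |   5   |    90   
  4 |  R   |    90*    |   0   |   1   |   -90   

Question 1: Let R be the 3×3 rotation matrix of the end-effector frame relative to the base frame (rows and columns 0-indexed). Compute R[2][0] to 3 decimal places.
End-effector x-axis (col 0 of R) = (-0.0000,0.0000,1.0000)
R[2][0] = 1.0000

1.000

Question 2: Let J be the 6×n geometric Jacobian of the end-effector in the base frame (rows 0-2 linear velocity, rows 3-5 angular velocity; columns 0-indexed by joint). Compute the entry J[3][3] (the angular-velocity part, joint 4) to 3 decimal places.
axis z_3 = (1.0000,0.0000,0.0000); lever o_n−o_3 = (-0.0000,0.0000,1.0000)
cross product → J_v[:, 3] = (0.0000,-1.0000,0.0000)
J_ω[:, 3] = z_3
entry J[3][3] = 1.0000

1.000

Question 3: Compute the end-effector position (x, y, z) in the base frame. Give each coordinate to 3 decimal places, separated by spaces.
1.414 9.243 8.000

after link 1: o_1 = (0.7071, -0.7071, 4.0000)
after link 2: o_2 = (1.4142, 4.2426, 4.0000)
after link 3: o_3 = (1.4142, 9.2426, 7.0000)
after link 4: o_4 = (1.4142, 9.2426, 8.0000)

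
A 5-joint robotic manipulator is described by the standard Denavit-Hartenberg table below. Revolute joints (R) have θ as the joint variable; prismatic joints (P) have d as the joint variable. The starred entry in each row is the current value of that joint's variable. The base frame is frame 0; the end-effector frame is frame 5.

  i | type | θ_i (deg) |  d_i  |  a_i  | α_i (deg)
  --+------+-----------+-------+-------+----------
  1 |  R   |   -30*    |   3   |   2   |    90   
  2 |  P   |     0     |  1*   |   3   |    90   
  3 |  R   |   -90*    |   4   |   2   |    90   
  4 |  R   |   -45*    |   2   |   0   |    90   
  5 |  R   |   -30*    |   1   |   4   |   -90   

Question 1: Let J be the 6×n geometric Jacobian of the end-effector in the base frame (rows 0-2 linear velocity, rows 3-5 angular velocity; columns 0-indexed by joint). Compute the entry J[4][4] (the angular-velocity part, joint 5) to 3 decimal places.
axis z_4 = (-0.3536,-0.6124,0.7071); lever o_n−o_4 = (2.6032,0.5089,3.1566)
cross product → J_v[:, 4] = (-2.2929,2.9568,1.4142)
J_ω[:, 4] = z_4
entry J[4][4] = -0.6124

-0.612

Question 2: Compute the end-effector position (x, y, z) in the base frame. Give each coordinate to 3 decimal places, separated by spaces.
after link 1: o_1 = (1.7321, -1.0000, 3.0000)
after link 2: o_2 = (3.8301, -3.3660, 3.0000)
after link 3: o_3 = (4.8301, -1.6340, -1.0000)
after link 4: o_4 = (3.0981, -0.6340, -1.0000)
after link 5: o_5 = (5.7013, -0.1250, 2.1566)

5.701 -0.125 2.157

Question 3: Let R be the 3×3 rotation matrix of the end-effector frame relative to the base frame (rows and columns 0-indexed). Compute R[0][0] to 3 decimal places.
0.739

End-effector x-axis (col 0 of R) = (0.7392,0.2803,0.6124)
R[0][0] = 0.7392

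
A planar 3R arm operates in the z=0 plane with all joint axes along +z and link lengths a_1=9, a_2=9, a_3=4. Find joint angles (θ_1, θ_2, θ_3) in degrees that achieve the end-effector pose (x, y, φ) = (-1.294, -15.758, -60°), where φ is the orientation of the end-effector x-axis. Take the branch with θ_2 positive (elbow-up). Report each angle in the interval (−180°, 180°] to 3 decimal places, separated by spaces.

-150.001 90.003 -0.002

wrist centre = target − a_3·(cos φ, sin φ) = (-3.2940, -12.2939)
cos θ_2 = (161.9904−9²−9²)/(2·9·9) = -0.0001; θ_2 = 90.0034° (elbow-up)
β = atan2(-12.2939,-3.2940) = -104.9994°; ψ = atan2(9.0000,8.9995) = 45.0017°
θ_1 = β − ψ = -150.0011°
θ_3 = φ − θ_1 − θ_2 = -0.0023° (wrapped to (-180°,180°])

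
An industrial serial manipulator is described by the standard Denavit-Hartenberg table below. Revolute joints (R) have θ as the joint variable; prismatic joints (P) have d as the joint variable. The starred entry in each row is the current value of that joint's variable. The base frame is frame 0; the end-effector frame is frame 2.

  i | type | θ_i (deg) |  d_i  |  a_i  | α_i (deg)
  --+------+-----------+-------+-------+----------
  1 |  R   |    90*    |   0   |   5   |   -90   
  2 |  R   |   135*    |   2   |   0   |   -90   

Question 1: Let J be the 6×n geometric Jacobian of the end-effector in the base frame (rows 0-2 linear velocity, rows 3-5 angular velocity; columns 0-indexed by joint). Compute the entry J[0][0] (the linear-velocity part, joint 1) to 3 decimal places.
-5.000

axis z_0 = ẑ; lever o_n−o_0 = (-2.0000,5.0000,0.0000)
cross product → J_v[:, 0] = (-5.0000,-2.0000,0.0000)
J_ω[:, 0] = z_0
entry J[0][0] = -5.0000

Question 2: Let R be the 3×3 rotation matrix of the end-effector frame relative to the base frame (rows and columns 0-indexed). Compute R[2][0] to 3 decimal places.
-0.707

End-effector x-axis (col 0 of R) = (-0.0000,-0.7071,-0.7071)
R[2][0] = -0.7071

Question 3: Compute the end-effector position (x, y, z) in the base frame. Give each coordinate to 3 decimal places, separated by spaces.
-2.000 5.000 0.000

after link 1: o_1 = (0.0000, 5.0000, 0.0000)
after link 2: o_2 = (-2.0000, 5.0000, 0.0000)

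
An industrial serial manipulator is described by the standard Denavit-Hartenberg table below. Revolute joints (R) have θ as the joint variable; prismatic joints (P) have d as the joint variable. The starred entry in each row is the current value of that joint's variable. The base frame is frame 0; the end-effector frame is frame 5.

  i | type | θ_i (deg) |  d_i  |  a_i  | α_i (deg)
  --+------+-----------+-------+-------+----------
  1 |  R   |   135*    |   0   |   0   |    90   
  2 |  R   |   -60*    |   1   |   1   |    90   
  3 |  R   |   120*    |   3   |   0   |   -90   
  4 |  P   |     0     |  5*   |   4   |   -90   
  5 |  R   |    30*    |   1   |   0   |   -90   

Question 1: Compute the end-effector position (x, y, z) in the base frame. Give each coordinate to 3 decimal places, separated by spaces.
4.498 -1.720 3.616

after link 1: o_1 = (0.0000, 0.0000, 0.0000)
after link 2: o_2 = (0.3536, 1.0607, -0.8660)
after link 3: o_3 = (2.1907, -0.7765, -2.3660)
after link 4: o_4 = (5.1104, -2.3328, 3.1160)
after link 5: o_5 = (4.4981, -1.7204, 3.6160)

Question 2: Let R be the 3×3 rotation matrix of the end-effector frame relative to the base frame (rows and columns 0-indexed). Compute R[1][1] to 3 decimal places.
End-effector y-axis (col 1 of R) = (0.6124,-0.6124,-0.5000)
R[1][1] = -0.6124

-0.612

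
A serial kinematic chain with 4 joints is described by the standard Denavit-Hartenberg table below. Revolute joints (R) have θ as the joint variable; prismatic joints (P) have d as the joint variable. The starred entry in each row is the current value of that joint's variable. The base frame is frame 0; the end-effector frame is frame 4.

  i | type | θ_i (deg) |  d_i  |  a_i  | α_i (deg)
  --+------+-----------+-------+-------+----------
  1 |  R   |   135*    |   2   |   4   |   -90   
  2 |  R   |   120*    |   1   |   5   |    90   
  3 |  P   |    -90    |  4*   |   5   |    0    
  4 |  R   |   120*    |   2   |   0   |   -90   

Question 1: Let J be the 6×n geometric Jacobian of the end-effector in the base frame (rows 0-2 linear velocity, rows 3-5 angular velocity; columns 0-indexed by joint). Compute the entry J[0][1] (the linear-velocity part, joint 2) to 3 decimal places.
5.183

axis z_1 = (-0.7071,-0.7071,0.0000); lever o_n−o_1 = (0.9220,4.7349,-7.3301)
cross product → J_v[:, 1] = (5.1832,-5.1832,-2.6962)
J_ω[:, 1] = z_1
entry J[0][1] = 5.1832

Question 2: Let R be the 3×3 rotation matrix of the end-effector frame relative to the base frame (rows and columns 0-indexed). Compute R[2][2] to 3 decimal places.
0.433

End-effector z-axis (col 2 of R) = (-0.7891,-0.4356,0.4330)
R[2][2] = 0.4330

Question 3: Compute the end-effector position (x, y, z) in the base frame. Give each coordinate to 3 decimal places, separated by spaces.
-1.906 7.563 -5.330

after link 1: o_1 = (-2.8284, 2.8284, 2.0000)
after link 2: o_2 = (-1.7678, 0.3536, -2.3301)
after link 3: o_3 = (-0.6817, 6.3386, -4.3301)
after link 4: o_4 = (-1.9065, 7.5633, -5.3301)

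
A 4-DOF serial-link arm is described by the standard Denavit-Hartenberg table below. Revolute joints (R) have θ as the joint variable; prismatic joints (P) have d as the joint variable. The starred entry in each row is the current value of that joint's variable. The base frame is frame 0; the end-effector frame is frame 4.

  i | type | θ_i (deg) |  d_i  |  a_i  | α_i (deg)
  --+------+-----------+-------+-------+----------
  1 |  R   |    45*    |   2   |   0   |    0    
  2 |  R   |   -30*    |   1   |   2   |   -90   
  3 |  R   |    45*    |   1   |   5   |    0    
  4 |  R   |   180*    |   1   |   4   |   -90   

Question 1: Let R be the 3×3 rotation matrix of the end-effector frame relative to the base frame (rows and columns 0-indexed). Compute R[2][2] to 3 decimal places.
End-effector z-axis (col 2 of R) = (0.6830,0.1830,0.7071)
R[2][2] = 0.7071

0.707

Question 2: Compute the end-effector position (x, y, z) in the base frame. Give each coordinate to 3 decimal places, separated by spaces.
2.097 2.633 2.293

after link 1: o_1 = (0.0000, 0.0000, 2.0000)
after link 2: o_2 = (1.9319, 0.5176, 3.0000)
after link 3: o_3 = (5.0881, 2.3986, -0.5355)
after link 4: o_4 = (2.0972, 2.6325, 2.2929)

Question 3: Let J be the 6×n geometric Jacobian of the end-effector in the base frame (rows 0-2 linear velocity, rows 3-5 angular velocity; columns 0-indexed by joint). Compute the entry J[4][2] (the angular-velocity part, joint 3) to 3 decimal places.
0.966

axis z_2 = (-0.2588,0.9659,0.0000); lever o_n−o_2 = (0.1654,2.1149,-0.7071)
cross product → J_v[:, 2] = (-0.6830,-0.1830,-0.7071)
J_ω[:, 2] = z_2
entry J[4][2] = 0.9659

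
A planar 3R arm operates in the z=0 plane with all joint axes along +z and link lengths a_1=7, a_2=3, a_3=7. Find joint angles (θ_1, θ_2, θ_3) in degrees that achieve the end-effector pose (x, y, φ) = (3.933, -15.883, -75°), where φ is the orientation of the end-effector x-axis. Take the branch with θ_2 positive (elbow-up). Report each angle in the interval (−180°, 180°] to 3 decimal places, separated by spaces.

wrist centre = target − a_3·(cos φ, sin φ) = (2.1213, -9.1215)
cos θ_2 = (87.7019−7²−3²)/(2·7·3) = 0.7072; θ_2 = 44.9934° (elbow-up)
β = atan2(-9.1215,2.1213) = -76.9082°; ψ = atan2(2.1211,9.1216) = 13.0906°
θ_1 = β − ψ = -89.9988°
θ_3 = φ − θ_1 − θ_2 = -29.9946° (wrapped to (-180°,180°])

-89.999 44.993 -29.995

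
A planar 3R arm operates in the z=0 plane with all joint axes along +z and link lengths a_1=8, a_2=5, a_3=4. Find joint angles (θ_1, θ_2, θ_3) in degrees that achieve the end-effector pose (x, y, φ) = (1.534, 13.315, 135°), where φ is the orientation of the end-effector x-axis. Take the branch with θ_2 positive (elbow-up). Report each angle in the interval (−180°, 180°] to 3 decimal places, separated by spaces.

wrist centre = target − a_3·(cos φ, sin φ) = (4.3624, 10.4866)
cos θ_2 = (128.9990−8²−5²)/(2·8·5) = 0.5000; θ_2 = 60.0008° (elbow-up)
β = atan2(10.4866,4.3624) = 67.4126°; ψ = atan2(4.3302,10.4999) = 22.4112°
θ_1 = β − ψ = 45.0014°
θ_3 = φ − θ_1 − θ_2 = 29.9977° (wrapped to (-180°,180°])

45.001 60.001 29.998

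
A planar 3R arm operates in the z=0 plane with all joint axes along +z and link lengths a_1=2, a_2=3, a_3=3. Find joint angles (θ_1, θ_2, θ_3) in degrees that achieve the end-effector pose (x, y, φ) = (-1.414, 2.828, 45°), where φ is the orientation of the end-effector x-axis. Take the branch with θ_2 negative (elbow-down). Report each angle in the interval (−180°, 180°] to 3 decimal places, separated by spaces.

wrist centre = target − a_3·(cos φ, sin φ) = (-3.5353, 0.7067)
cos θ_2 = (12.9979−2²−3²)/(2·2·3) = -0.0002; θ_2 = -90.0101° (elbow-down)
β = atan2(0.7067,-3.5353) = 168.6961°; ψ = atan2(-3.0000,1.9995) = -56.3169°
θ_1 = β − ψ = 225.0130°
θ_3 = φ − θ_1 − θ_2 = -90.0029° (wrapped to (-180°,180°])

-134.987 -90.010 -90.003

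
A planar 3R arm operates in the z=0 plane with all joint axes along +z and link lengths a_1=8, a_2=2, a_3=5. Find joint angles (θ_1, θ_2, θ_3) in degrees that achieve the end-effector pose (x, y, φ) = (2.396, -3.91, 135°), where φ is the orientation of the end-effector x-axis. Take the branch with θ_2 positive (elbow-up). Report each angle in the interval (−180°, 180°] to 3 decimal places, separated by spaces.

-60.004 45.021 149.983

wrist centre = target − a_3·(cos φ, sin φ) = (5.9315, -7.4455)
cos θ_2 = (90.6191−8²−2²)/(2·8·2) = 0.7068; θ_2 = 45.0211° (elbow-up)
β = atan2(-7.4455,5.9315) = -51.4572°; ψ = atan2(1.4147,9.4137) = 8.5467°
θ_1 = β − ψ = -60.0039°
θ_3 = φ − θ_1 − θ_2 = 149.9828° (wrapped to (-180°,180°])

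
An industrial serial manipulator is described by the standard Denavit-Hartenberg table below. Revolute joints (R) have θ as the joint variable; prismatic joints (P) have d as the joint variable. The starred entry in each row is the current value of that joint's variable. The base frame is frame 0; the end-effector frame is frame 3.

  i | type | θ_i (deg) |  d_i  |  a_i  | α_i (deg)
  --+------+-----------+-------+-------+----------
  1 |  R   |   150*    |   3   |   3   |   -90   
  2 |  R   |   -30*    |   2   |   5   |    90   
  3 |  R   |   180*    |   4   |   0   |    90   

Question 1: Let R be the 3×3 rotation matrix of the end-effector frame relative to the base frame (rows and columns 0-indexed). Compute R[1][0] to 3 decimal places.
-0.433

End-effector x-axis (col 0 of R) = (0.7500,-0.4330,-0.5000)
R[1][0] = -0.4330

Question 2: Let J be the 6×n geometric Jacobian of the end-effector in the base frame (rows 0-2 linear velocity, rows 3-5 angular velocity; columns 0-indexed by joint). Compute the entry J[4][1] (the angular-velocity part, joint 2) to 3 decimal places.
axis z_1 = (-0.5000,-0.8660,0.0000); lever o_n−o_1 = (-3.0179,-0.5670,5.9641)
cross product → J_v[:, 1] = (-5.1651,2.9821,-2.3301)
J_ω[:, 1] = z_1
entry J[4][1] = -0.8660

-0.866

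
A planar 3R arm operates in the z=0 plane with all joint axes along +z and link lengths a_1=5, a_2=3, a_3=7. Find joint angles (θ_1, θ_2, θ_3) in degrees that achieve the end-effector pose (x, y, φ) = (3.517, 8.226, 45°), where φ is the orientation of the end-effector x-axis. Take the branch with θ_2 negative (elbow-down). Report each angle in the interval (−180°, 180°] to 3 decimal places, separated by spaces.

wrist centre = target − a_3·(cos φ, sin φ) = (-1.4327, 3.2763)
cos θ_2 = (12.7866−5²−3²)/(2·5·3) = -0.7071; θ_2 = -135.0005° (elbow-down)
β = atan2(3.2763,-1.4327) = 113.6204°; ψ = atan2(-2.1213,2.8787) = -36.3867°
θ_1 = β − ψ = 150.0071°
θ_3 = φ − θ_1 − θ_2 = 29.9935° (wrapped to (-180°,180°])

150.007 -135.001 29.993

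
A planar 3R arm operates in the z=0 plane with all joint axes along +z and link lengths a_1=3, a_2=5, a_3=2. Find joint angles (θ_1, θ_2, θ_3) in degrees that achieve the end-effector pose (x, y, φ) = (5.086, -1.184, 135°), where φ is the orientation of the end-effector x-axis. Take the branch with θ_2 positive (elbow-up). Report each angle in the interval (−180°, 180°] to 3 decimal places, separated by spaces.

-59.995 59.992 135.003

wrist centre = target − a_3·(cos φ, sin φ) = (6.5002, -2.5982)
cos θ_2 = (49.0035−3²−5²)/(2·3·5) = 0.5001; θ_2 = 59.9923° (elbow-up)
β = atan2(-2.5982,6.5002) = -21.7872°; ψ = atan2(4.3298,5.5006) = 38.2081°
θ_1 = β − ψ = -59.9953°
θ_3 = φ − θ_1 − θ_2 = 135.0030° (wrapped to (-180°,180°])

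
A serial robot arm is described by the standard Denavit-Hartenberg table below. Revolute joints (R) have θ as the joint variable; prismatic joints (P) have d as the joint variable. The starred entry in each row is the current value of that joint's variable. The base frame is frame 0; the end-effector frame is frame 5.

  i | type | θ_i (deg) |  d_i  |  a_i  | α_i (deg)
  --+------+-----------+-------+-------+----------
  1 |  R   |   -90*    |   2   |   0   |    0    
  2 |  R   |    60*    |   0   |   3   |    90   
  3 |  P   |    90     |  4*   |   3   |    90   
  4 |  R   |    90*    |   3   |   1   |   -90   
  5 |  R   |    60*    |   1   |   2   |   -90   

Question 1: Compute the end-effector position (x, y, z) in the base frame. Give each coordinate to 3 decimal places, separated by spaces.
0.696 -7.330 4.000

after link 1: o_1 = (0.0000, 0.0000, 2.0000)
after link 2: o_2 = (2.5981, -1.5000, 2.0000)
after link 3: o_3 = (0.5981, -4.9641, 5.0000)
after link 4: o_4 = (2.6962, -7.3301, 5.0000)
after link 5: o_5 = (0.6962, -7.3301, 4.0000)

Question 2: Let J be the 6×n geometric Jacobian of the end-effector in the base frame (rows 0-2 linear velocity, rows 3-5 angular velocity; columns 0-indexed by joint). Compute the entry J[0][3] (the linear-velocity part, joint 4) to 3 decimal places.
axis z_3 = (0.8660,-0.5000,-0.0000); lever o_n−o_3 = (0.0981,-2.3660,-1.0000)
cross product → J_v[:, 3] = (0.5000,0.8660,-2.0000)
J_ω[:, 3] = z_3
entry J[0][3] = 0.5000

0.500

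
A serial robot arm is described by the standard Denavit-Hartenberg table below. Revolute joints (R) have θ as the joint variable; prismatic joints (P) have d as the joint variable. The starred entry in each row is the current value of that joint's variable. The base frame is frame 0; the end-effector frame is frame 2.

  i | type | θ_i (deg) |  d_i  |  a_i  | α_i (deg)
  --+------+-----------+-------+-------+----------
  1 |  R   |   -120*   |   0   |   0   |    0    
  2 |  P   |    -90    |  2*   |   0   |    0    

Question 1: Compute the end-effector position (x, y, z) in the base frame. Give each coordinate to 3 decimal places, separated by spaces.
0.000 0.000 2.000

after link 1: o_1 = (0.0000, 0.0000, 0.0000)
after link 2: o_2 = (0.0000, 0.0000, 2.0000)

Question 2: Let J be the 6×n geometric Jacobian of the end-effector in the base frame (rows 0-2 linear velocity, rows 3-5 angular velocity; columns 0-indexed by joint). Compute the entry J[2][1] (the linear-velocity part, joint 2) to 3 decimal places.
1.000

prismatic axis z_1 = (0.0000,0.0000,1.0000)
J_v[:, 1] = z_1; J_ω[:, 1] = (0,0,0)
entry J[2][1] = 1.0000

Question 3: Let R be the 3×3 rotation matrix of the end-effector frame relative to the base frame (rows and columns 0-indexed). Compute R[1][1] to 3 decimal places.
End-effector y-axis (col 1 of R) = (-0.5000,-0.8660,0.0000)
R[1][1] = -0.8660

-0.866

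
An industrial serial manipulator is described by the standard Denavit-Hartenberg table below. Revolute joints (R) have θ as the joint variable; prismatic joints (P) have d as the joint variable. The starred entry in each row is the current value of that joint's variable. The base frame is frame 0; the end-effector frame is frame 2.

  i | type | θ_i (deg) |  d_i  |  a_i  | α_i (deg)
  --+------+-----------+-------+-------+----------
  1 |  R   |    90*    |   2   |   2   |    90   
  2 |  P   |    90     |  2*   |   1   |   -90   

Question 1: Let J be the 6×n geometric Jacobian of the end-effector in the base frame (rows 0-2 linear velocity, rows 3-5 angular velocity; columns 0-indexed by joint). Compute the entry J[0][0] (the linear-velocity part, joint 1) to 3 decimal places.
axis z_0 = ẑ; lever o_n−o_0 = (2.0000,2.0000,3.0000)
cross product → J_v[:, 0] = (-2.0000,2.0000,0.0000)
J_ω[:, 0] = z_0
entry J[0][0] = -2.0000

-2.000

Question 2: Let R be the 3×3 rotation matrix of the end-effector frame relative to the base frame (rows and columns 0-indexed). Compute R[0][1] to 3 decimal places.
-1.000

End-effector y-axis (col 1 of R) = (-1.0000,0.0000,-0.0000)
R[0][1] = -1.0000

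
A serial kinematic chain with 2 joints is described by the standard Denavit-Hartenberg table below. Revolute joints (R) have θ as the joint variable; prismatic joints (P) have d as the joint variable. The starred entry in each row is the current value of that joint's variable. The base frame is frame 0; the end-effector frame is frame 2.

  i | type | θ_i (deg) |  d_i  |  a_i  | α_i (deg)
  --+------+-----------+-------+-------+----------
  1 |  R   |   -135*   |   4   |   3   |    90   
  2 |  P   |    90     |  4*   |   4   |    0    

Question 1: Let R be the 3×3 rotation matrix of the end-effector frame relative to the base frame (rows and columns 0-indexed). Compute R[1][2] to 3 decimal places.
0.707

End-effector z-axis (col 2 of R) = (-0.7071,0.7071,0.0000)
R[1][2] = 0.7071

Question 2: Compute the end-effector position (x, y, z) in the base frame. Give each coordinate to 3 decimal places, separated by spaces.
-4.950 0.707 8.000

after link 1: o_1 = (-2.1213, -2.1213, 4.0000)
after link 2: o_2 = (-4.9497, 0.7071, 8.0000)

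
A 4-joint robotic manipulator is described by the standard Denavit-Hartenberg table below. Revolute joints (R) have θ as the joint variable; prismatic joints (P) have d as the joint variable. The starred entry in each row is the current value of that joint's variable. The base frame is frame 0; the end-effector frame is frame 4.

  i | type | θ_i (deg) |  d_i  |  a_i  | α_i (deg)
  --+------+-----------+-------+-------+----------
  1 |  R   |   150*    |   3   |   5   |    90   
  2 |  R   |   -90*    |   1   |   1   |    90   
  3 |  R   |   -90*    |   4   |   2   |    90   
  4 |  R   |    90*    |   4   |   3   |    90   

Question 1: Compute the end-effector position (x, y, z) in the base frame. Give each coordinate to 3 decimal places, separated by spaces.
1.232 -1.866 6.000

after link 1: o_1 = (-4.3301, 2.5000, 3.0000)
after link 2: o_2 = (-3.8301, 3.3660, 2.0000)
after link 3: o_3 = (-1.3660, -0.3660, 2.0000)
after link 4: o_4 = (1.2321, -1.8660, 6.0000)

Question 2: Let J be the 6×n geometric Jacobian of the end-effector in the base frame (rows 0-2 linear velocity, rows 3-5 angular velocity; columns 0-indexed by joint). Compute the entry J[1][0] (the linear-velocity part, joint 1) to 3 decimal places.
1.232

axis z_0 = ẑ; lever o_n−o_0 = (1.2321,-1.8660,6.0000)
cross product → J_v[:, 0] = (1.8660,1.2321,-0.0000)
J_ω[:, 0] = z_0
entry J[1][0] = 1.2321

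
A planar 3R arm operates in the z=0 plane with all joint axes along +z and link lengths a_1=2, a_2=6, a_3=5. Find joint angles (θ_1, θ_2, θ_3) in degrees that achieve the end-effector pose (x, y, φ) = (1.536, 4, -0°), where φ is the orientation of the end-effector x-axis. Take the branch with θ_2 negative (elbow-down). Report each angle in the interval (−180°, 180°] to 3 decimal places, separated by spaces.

-128.212 -120.002 -111.786

wrist centre = target − a_3·(cos φ, sin φ) = (-3.4640, 4.0000)
cos θ_2 = (27.9993−2²−6²)/(2·2·6) = -0.5000; θ_2 = -120.0019° (elbow-down)
β = atan2(4.0000,-3.4640) = 130.8926°; ψ = atan2(-5.1961,-1.0002) = -100.8955°
θ_1 = β − ψ = 231.7880°
θ_3 = φ − θ_1 − θ_2 = -111.7861° (wrapped to (-180°,180°])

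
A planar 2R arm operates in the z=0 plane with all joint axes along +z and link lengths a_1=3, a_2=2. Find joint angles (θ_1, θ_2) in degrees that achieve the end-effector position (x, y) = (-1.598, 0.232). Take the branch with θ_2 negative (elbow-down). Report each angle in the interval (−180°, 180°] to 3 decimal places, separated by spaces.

cos θ_2 = (2.6074−3²−2²)/(2·3·2) = -0.8660; θ_2 = -150.0026° (elbow-down)
β = atan2(0.2320,-1.5980) = 171.7394°; ψ = atan2(-0.9999,1.2679) = -38.2608°
θ_1 = β − ψ = 210.0002°

-150.000 -150.003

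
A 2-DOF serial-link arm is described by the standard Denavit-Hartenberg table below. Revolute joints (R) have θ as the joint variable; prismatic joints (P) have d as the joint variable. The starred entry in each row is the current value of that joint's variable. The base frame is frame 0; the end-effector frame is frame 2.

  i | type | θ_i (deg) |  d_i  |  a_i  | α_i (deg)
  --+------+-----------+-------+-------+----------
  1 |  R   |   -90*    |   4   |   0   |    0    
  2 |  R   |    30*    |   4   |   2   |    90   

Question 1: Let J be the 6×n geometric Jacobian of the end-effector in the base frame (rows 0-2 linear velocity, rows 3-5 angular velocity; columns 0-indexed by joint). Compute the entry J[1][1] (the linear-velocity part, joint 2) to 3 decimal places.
axis z_1 = (0.0000,0.0000,1.0000); lever o_n−o_1 = (1.0000,-1.7321,4.0000)
cross product → J_v[:, 1] = (1.7321,1.0000,-0.0000)
J_ω[:, 1] = z_1
entry J[1][1] = 1.0000

1.000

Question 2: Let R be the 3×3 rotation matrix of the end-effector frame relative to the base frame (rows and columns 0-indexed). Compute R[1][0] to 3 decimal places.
-0.866

End-effector x-axis (col 0 of R) = (0.5000,-0.8660,0.0000)
R[1][0] = -0.8660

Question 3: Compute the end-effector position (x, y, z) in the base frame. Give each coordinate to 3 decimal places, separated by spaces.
1.000 -1.732 8.000

after link 1: o_1 = (0.0000, 0.0000, 4.0000)
after link 2: o_2 = (1.0000, -1.7321, 8.0000)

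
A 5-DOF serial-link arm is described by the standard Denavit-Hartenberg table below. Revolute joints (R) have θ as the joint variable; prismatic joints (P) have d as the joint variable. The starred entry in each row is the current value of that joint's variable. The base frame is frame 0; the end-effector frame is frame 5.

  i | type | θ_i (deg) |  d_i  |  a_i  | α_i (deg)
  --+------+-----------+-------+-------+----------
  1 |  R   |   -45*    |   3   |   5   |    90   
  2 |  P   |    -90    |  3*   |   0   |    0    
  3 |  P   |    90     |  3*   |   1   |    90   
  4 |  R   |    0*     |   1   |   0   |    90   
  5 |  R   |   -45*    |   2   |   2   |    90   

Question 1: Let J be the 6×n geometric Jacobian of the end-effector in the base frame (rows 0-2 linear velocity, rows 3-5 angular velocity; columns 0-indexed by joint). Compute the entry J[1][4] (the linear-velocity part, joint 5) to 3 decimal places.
axis z_4 = (0.7071,0.7071,-0.0000); lever o_n−o_4 = (2.4142,0.4142,1.4142)
cross product → J_v[:, 4] = (1.0000,-1.0000,-1.4142)
J_ω[:, 4] = z_4
entry J[1][4] = -1.0000

-1.000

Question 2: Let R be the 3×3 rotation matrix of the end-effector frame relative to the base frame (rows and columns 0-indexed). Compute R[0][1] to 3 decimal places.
End-effector y-axis (col 1 of R) = (0.7071,0.7071,-0.0000)
R[0][1] = 0.7071

0.707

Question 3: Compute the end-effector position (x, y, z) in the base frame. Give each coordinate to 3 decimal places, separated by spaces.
2.414 -8.071 3.414

after link 1: o_1 = (3.5355, -3.5355, 3.0000)
after link 2: o_2 = (1.4142, -5.6569, 3.0000)
after link 3: o_3 = (0.0000, -8.4853, 3.0000)
after link 4: o_4 = (0.0000, -8.4853, 2.0000)
after link 5: o_5 = (2.4142, -8.0711, 3.4142)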